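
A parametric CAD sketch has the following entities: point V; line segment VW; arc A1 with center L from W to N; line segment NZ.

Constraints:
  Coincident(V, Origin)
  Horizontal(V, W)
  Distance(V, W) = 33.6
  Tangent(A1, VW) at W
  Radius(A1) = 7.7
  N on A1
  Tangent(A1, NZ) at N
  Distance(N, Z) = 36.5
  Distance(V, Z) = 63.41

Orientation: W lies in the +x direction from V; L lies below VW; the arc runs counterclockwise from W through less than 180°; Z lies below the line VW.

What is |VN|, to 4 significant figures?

29.64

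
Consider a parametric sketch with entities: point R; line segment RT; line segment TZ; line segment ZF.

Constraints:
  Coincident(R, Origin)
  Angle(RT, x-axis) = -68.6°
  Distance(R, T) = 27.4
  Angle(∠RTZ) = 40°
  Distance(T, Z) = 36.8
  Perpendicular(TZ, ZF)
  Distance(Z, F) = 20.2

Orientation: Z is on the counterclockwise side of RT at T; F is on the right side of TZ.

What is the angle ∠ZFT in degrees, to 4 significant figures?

61.24°

∠RTZ = 40.0°, so TZ runs at -68.6° + (180° − 40.0°) = 71.40° from the x-axis; with |TZ| = 36.8, Z = T + 36.8·(cos 71.40°, sin 71.40°) = (21.74, 9.367). The perpendicularity gives ZF at right angles to TZ; with |ZF| = 20.2 on the right of TZ, F = Z + 20.2·(0.9478, -0.3190) = (40.88, 2.924). Then cos ∠ZFT = FZ·FT / (|FZ||FT|), giving 61.24°.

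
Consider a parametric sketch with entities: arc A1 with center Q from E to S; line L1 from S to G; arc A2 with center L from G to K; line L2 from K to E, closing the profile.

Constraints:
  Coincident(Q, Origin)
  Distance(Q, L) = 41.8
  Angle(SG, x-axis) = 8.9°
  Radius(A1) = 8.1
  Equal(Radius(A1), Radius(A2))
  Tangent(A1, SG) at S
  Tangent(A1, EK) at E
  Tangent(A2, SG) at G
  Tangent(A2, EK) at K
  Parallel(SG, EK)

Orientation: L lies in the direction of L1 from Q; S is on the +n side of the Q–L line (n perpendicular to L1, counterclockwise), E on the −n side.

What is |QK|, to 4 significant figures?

42.58

The slot axis is L1's direction at 8.9°, so u = (cos 8.9°, sin 8.9°) = (0.9880, 0.1547) and n = (−sin 8.9°, cos 8.9°) = (-0.1547, 0.9880). Q is at the origin and L lies 41.8 along u from Q, so L = 41.8·u = (41.30, 6.467). Tangency of A1 to both parallel lines with radius 8.1 puts S and E at Q ± 8.1·n: S = (-1.253, 8.002), E = (1.253, -8.002). Equal radii place G and K the same way about L: G = L + 8.1·n = (40.04, 14.47), K = L − 8.1·n = (42.55, -1.536). Then |QK| = |K − Q| = 42.58.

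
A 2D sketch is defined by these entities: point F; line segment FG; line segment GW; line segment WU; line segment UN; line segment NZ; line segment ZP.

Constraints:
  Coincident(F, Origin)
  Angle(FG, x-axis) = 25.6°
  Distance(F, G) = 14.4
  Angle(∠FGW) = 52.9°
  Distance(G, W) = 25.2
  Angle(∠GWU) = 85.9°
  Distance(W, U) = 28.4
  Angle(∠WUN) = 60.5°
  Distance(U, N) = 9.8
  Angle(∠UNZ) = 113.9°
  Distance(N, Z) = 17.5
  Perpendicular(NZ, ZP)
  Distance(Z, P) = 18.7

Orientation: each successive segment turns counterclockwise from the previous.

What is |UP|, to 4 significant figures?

23.58

F is at the origin; FG runs at 25.6° with length 14.4, so G = (12.99, 6.222). ∠FGW = 52.9° gives GW at 152.7° from the x-axis; with |GW| = 25.2, W = (-9.407, 17.78). ∠GWU = 85.9° gives WU at -113.2° from the x-axis; with |WU| = 28.4, U = (-20.59, -8.323). ∠WUN = 60.5° gives UN at 6.300° from the x-axis; with |UN| = 9.8, N = (-10.85, -7.248). ∠UNZ = 113.9° gives NZ at 72.40° from the x-axis; with |NZ| = 17.5, Z = (-5.562, 9.433). The perpendicularity gives ZP at right angles to NZ, so ZP runs at 162.4°; with |ZP| = 18.7, P = (-23.39, 15.09). Then |UP| = |P − U| = 23.58.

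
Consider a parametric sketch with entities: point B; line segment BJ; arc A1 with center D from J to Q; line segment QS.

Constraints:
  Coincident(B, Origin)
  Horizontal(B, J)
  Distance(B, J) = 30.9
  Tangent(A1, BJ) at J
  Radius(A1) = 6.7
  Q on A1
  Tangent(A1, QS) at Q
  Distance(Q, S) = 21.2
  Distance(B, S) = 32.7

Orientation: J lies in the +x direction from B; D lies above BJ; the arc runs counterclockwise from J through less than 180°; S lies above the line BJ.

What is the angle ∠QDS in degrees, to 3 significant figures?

72.5°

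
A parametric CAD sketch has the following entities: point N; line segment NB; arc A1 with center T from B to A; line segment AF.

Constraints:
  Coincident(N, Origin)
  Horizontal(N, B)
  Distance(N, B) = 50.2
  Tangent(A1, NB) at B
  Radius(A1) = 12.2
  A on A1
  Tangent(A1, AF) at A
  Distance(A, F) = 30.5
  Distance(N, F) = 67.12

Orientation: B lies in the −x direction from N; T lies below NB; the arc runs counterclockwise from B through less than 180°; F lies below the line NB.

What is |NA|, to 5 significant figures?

63.742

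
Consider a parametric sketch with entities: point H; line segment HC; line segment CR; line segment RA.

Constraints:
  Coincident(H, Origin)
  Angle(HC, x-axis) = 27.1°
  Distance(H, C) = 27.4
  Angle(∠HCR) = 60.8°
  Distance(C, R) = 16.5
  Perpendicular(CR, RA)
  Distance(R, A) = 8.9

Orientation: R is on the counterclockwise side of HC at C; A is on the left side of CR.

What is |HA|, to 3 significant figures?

15.3

H is at the origin; HC runs at 27.1° with length 27.4, so C = 27.4·(cos 27.1°, sin 27.1°) = (24.4, 12.5). ∠HCR = 60.8°, so CR runs at 27.1° + (180° − 60.8°) = 146° from the x-axis; with |CR| = 16.5, R = C + 16.5·(cos 146°, sin 146°) = (10.7, 21.6). CR is perpendicular to RA; with |RA| = 8.9 on the left of CR, A = R + 8.9·(-0.555, -0.832) = (5.73, 14.2). Then |HA| = |A − H| = 15.3.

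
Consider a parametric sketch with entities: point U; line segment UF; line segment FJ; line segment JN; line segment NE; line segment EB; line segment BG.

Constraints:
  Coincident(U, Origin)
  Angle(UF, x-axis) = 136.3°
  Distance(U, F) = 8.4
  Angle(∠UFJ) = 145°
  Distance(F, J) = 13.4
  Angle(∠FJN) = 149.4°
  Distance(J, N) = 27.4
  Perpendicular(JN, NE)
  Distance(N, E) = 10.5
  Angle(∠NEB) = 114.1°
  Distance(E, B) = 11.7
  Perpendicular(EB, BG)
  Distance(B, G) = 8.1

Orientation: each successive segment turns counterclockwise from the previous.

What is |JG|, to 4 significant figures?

15.56

U is at the origin; UF runs at 136.3° with length 8.4, so F = (-6.073, 5.803). ∠UFJ = 145.0° gives FJ at 171.3° from the x-axis; with |FJ| = 13.4, J = (-19.32, 7.830). ∠FJN = 149.4° gives JN at -158.1° from the x-axis; with |JN| = 27.4, N = (-44.74, -2.390). JN is perpendicular to NE, so NE runs at -68.10°; with |NE| = 10.5, E = (-40.83, -12.13). ∠NEB = 114.1° gives EB at -2.200° from the x-axis; with |EB| = 11.7, B = (-29.13, -12.58). The perpendicularity gives BG at right angles to EB, so BG runs at 87.80°; with |BG| = 8.1, G = (-28.82, -4.487). Then |JG| = |G − J| = 15.56.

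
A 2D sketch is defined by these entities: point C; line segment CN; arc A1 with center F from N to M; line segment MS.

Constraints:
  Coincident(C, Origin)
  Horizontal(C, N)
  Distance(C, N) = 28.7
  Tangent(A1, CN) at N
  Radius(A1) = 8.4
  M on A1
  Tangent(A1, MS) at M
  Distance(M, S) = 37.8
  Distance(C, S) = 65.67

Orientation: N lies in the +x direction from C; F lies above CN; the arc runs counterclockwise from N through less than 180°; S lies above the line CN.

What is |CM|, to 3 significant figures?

36.5

Checks: |FM| = 8.400 ✓; ∠(FM, MS) = 90.00° ✓; |MS| = 37.80 ✓; |CS| = 65.67 ✓.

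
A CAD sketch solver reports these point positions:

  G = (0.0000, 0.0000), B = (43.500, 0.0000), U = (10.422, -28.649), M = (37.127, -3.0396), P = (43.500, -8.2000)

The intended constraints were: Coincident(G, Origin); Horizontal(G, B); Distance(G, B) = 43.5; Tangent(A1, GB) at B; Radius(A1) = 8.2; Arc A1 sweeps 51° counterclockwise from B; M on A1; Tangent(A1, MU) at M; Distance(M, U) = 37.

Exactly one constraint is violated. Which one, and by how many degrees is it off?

Tangent(A1, MU) at M — off by 7.20°.

G = (0.00, 0.00) ✓; G.y = 0.00, B.y = 0.00 ✓; |GB| = 43.50 ✓; ∠(PB, BG) = 90.00° ✓; |PB| = 8.200 ✓; bearing(P→M) − bearing(P→B) = 51.00° ✓; |PM| = 8.200 ✓; ∠(PM, MU) = 97.20° ✗; |MU| = 37.00 ✓.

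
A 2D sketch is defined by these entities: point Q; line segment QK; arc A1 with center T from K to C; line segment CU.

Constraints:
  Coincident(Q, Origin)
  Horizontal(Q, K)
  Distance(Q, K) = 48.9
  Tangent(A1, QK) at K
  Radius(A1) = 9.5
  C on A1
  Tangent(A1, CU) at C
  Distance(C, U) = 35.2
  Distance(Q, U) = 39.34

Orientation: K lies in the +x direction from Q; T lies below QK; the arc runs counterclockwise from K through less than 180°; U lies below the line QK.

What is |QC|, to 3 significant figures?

41.3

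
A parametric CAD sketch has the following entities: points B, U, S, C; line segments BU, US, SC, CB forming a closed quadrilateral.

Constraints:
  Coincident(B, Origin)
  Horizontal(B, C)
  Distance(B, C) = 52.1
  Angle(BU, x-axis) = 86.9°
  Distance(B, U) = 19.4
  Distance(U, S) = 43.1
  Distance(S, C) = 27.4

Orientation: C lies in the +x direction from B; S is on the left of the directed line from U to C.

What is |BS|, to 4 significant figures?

50.82

Checks: |US| = 43.10 ✓; |SC| = 27.40 ✓.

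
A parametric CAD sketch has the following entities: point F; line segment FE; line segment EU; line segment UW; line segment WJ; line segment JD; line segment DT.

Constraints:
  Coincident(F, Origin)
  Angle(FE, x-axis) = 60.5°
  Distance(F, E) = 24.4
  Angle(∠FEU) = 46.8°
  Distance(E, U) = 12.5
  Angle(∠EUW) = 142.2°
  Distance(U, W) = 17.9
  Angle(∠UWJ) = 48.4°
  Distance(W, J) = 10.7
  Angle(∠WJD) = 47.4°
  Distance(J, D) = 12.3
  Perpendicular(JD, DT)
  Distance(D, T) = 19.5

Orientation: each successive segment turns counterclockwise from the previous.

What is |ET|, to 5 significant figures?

41.232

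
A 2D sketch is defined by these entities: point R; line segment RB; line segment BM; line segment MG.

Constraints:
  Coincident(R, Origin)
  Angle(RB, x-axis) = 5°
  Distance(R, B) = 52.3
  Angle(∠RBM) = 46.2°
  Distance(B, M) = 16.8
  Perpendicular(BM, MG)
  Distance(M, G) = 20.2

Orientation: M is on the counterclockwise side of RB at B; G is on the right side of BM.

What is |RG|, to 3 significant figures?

61.1

R is at the origin; RB runs at 5.0° with length 52.3, so B = 52.3·(cos 5.0°, sin 5.0°) = (52.1, 4.56). ∠RBM = 46.2°, so BM runs at 5.0° + (180° − 46.2°) = 139° from the x-axis; with |BM| = 16.8, M = B + 16.8·(cos 139°, sin 139°) = (39.5, 15.6). The perpendicularity gives MG at right angles to BM; with |MG| = 20.2 on the right of BM, G = M + 20.2·(0.659, 0.752) = (52.8, 30.8). Then |RG| = |G − R| = 61.1.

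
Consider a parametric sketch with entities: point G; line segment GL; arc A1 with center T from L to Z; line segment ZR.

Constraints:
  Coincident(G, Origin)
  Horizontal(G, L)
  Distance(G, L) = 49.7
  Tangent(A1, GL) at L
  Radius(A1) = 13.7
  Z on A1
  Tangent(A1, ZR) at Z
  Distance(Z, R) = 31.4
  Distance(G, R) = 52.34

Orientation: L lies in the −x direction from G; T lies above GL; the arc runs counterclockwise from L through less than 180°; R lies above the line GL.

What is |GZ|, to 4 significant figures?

37.94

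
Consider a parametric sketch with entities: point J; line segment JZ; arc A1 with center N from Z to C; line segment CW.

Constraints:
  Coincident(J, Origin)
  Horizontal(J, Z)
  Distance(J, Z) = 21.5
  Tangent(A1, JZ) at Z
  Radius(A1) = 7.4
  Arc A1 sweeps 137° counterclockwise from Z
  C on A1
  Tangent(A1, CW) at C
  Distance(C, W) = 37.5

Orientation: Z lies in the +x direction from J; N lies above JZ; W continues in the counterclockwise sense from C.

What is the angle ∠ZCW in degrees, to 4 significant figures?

111.5°

J is at the origin; JZ is horizontal with |JZ| = 21.5 and Z on the +x side, so Z = (21.50, 0.000). Tangency of A1 to JZ means the radius NZ is perpendicular to JZ, so N = Z + (0, 7.4) = (21.50, 7.400). On A1, Z sits at bearing -90° from N; a 137° counterclockwise sweep puts C at bearing 47°, so C = N + 7.4·(cos 47°, sin 47°) = (26.55, 12.81). A1 meets CW tangentially, so NC is at right angles to CW, so CW runs along (−sin 47°, cos 47°); with |CW| = 37.5, W = (-0.8790, 38.39). Then cos ∠ZCW = CZ·CW / (|CZ||CW|), giving 111.5°.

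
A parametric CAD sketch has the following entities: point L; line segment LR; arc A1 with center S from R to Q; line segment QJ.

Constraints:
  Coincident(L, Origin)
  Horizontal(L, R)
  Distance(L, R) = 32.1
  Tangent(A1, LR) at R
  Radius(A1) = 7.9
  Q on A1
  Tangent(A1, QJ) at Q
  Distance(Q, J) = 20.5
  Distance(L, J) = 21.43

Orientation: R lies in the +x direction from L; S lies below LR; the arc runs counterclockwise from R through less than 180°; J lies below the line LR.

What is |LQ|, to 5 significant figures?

26.439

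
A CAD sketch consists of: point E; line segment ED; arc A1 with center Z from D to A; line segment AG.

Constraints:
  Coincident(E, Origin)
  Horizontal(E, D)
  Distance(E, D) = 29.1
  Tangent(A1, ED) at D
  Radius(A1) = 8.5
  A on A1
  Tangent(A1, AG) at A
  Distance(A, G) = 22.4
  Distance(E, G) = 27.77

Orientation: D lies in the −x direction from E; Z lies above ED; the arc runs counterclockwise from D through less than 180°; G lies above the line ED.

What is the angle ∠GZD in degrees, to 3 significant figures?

134°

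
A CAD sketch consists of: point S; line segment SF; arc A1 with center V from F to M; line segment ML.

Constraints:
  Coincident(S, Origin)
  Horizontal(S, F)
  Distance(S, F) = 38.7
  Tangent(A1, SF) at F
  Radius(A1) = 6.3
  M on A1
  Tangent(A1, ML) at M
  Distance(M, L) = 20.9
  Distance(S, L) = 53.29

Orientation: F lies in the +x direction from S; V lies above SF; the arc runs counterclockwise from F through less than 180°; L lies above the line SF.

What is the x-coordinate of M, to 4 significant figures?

44.99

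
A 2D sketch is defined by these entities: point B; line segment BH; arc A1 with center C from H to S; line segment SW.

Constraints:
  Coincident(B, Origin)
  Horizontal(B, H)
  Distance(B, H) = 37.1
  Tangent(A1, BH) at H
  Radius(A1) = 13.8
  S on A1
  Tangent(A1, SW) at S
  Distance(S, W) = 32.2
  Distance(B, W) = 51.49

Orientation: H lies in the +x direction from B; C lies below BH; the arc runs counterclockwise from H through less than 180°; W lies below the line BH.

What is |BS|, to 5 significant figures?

27.061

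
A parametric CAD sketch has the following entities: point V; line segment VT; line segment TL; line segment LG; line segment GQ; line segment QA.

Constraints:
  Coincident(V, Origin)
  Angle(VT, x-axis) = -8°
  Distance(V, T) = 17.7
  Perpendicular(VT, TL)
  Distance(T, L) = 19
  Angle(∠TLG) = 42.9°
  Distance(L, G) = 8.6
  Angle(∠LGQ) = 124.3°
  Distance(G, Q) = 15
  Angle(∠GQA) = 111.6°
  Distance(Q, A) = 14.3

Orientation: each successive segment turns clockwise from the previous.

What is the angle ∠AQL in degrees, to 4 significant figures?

91.90°

V is at the origin; VT runs at -8.0° with length 17.7, so T = (17.53, -2.463). VT ⟂ TL, so TL runs at -98.00°; with |TL| = 19.0, L = (14.88, -21.28). ∠TLG = 42.9° gives LG at 124.9° from the x-axis; with |LG| = 8.6, G = (9.963, -14.23). ∠LGQ = 124.3° gives GQ at 69.20° from the x-axis; with |GQ| = 15.0, Q = (15.29, -0.2028). ∠GQA = 111.6° gives QA at 0.8000° from the x-axis; with |QA| = 14.3, A = (29.59, -0.003107). Then cos ∠AQL = QA·QL / (|QA||QL|), giving 91.90°.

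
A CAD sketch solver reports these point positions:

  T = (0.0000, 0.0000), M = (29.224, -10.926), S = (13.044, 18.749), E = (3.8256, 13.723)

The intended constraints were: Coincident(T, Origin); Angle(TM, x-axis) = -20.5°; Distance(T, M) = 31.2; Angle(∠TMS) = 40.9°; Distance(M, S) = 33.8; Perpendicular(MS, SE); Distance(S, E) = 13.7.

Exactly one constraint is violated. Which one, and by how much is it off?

Distance(S, E) = 13.7 — off by 3.20.

T = (0.00, 0.00) ✓; TM at -20.50° ✓; |TM| = 31.20 ✓; ∠TMS = 40.90° ✓; |MS| = 33.80 ✓; ∠(MS, SE) = 90.00° ✓; |SE| = 10.50 ✗.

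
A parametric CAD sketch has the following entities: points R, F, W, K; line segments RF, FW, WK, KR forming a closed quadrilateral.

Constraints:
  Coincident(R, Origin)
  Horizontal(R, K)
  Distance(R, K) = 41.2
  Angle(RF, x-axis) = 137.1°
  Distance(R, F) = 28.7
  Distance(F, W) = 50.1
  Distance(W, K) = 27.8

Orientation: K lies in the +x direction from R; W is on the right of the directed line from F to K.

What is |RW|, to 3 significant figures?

21.4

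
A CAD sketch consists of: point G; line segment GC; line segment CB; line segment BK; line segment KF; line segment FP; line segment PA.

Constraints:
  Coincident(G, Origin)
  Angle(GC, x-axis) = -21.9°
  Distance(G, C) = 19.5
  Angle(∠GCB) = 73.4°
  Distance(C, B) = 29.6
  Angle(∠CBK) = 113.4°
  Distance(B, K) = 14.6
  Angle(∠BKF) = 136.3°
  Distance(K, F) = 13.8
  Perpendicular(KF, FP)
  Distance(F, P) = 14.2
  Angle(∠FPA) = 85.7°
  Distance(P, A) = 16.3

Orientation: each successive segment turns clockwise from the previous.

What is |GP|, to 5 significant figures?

12.035

G is at the origin; GC runs at -21.9° with length 19.5, so C = (18.093, -7.2733). ∠GCB = 73.4° gives CB at -128.50° from the x-axis; with |CB| = 29.6, B = (-0.33363, -30.438). ∠CBK = 113.4° gives BK at 164.90° from the x-axis; with |BK| = 14.6, K = (-14.430, -26.635). ∠BKF = 136.3° gives KF at 121.20° from the x-axis; with |KF| = 13.8, F = (-21.578, -14.831). KF is perpendicular to FP, so FP runs at 31.200°; with |FP| = 14.2, P = (-9.4321, -7.4751). Then |GP| = |P − G| = 12.035.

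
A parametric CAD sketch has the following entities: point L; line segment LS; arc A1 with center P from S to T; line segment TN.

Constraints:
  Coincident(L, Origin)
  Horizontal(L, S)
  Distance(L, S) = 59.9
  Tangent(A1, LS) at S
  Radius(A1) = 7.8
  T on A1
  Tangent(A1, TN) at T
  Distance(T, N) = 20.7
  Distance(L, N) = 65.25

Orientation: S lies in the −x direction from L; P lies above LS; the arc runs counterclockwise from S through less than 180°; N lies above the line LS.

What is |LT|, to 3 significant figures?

53.3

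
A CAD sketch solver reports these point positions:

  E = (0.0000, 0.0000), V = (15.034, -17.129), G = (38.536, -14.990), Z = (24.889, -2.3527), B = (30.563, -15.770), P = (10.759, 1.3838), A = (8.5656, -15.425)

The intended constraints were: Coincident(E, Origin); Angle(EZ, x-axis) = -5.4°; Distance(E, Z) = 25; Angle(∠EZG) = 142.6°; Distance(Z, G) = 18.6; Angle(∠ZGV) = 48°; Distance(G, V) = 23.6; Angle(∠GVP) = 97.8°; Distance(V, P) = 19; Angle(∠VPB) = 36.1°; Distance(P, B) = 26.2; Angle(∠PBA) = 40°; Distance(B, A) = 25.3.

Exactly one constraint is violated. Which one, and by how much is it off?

Distance(B, A) = 25.3 — off by 3.30.

E = (0.00, 0.00) ✓; EZ at -5.400° ✓; |EZ| = 25.00 ✓; ∠EZG = 142.6° ✓; |ZG| = 18.60 ✓; ∠ZGV = 48.00° ✓; |GV| = 23.60 ✓; ∠GVP = 97.80° ✓; |VP| = 19.00 ✓; ∠VPB = 36.10° ✓; |PB| = 26.20 ✓; ∠PBA = 40.00° ✓; |BA| = 22.00 ✗.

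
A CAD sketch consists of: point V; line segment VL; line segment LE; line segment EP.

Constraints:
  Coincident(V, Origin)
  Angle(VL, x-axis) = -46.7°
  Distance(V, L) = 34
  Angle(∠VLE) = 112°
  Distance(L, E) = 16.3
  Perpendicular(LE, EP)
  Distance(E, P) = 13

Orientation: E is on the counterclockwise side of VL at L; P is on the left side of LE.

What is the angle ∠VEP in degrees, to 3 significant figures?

42.6°

∠VLE = 112.0°, so LE runs at -46.7° + (180° − 112.0°) = 21.3° from the x-axis; with |LE| = 16.3, E = L + 16.3·(cos 21.3°, sin 21.3°) = (38.5, -18.8). LE ⟂ EP; with |EP| = 13.0 on the left of LE, P = E + 13.0·(-0.363, 0.932) = (33.8, -6.71). Then cos ∠VEP = EV·EP / (|EV||EP|), giving 42.6°.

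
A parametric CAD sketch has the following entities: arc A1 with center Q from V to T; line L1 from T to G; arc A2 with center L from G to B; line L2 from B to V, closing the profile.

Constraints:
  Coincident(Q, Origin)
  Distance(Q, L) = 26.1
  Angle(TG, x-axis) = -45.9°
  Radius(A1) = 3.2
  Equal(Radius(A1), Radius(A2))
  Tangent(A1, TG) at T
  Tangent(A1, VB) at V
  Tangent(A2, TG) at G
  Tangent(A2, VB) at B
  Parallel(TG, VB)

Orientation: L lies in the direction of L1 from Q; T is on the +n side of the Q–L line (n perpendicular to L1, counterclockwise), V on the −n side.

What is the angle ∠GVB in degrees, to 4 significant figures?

13.78°

The slot axis is L1's direction at -45.9°, so u = (cos -45.9°, sin -45.9°) = (0.6959, -0.7181) and n = (−sin -45.9°, cos -45.9°) = (0.7181, 0.6959). Q is at the origin and L lies 26.1 along u from Q, so L = 26.1·u = (18.16, -18.74). Tangency of A1 to both parallel lines with radius 3.2 puts T and V at Q ± 3.2·n: T = (2.298, 2.227), V = (-2.298, -2.227). Equal radii place G and B the same way about L: G = L + 3.2·n = (20.46, -16.52), B = L − 3.2·n = (15.87, -20.97). Then cos ∠GVB = VG·VB / (|VG||VB|), giving 13.78°.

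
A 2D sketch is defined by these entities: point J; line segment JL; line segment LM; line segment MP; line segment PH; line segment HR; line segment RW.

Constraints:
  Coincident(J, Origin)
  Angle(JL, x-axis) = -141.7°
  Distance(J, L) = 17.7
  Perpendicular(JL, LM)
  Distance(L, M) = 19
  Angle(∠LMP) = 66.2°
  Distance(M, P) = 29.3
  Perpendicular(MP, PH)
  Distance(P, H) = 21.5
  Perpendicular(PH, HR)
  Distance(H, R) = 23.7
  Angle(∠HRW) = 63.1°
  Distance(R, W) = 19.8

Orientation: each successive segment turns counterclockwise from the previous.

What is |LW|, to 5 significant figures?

15.194

J is at the origin; JL runs at -141.7° with length 17.7, so L = (-13.891, -10.970). JL is perpendicular to LM, so LM runs at -51.700°; with |LM| = 19.0, M = (-2.1147, -25.881). ∠LMP = 66.2° gives MP at 62.100° from the x-axis; with |MP| = 29.3, P = (11.596, 0.013493). MP is perpendicular to PH, so PH runs at 152.10°; with |PH| = 21.5, H = (-7.4054, 10.074). PH is perpendicular to HR, so HR runs at -117.90°; with |HR| = 23.7, R = (-18.495, -10.871). ∠HRW = 63.1° gives RW at -1.0000° from the x-axis; with |RW| = 19.8, W = (1.3017, -11.217). Then |LW| = |W − L| = 15.194.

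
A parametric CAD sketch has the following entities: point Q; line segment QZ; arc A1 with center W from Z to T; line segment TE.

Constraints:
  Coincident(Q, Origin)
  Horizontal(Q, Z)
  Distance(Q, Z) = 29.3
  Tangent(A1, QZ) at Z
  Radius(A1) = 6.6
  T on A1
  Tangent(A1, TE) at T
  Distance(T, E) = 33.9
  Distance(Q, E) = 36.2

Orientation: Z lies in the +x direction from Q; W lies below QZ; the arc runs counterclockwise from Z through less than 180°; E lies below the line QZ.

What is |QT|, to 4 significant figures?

23.59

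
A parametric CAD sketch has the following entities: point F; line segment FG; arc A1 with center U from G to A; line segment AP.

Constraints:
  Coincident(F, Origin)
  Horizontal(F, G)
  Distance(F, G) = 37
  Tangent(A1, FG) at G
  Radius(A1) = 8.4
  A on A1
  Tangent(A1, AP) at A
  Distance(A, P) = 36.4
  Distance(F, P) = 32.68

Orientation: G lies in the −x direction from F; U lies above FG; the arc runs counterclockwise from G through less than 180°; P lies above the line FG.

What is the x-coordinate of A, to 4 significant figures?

-30.41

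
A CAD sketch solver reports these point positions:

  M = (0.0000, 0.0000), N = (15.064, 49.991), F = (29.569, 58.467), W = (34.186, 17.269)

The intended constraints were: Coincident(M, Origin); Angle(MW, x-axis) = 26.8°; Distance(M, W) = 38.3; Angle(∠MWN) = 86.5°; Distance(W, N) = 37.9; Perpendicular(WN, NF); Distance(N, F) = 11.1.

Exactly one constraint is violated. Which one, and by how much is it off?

Distance(N, F) = 11.1 — off by 5.70.

M = (0.00, 0.00) ✓; MW at 26.80° ✓; |MW| = 38.30 ✓; ∠MWN = 86.50° ✓; |WN| = 37.90 ✓; ∠(WN, NF) = 90.00° ✓; |NF| = 16.80 ✗.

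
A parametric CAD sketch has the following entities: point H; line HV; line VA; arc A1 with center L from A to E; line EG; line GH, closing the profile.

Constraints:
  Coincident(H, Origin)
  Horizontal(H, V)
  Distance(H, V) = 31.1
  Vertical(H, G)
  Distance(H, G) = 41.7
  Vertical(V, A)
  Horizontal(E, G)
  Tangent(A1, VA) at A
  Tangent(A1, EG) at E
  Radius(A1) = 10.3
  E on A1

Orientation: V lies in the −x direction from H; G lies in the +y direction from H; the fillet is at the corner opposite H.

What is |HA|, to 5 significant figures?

44.195

H is at the origin; HV is horizontal with |HV| = 31.1 and V on the −x side, so V = (-31.100, 0.0000). H and G share the same x with |HG| = 41.7 and G on the +y side, so G = (0.0000, 41.700). The virtual corner opposite H is at (-31.100, 41.700). The tangent condition forces LA to be normal to VA and A1 meets EG tangentially, so LE is at right angles to EG, with radius 10.3, so the center L sits 10.3 in from both sides at L = (-20.800, 31.400). That places the tangent points at A = (-31.100, 31.400) on VA and E = (-20.800, 41.700) on EG. Then |HA| = |A − H| = 44.195.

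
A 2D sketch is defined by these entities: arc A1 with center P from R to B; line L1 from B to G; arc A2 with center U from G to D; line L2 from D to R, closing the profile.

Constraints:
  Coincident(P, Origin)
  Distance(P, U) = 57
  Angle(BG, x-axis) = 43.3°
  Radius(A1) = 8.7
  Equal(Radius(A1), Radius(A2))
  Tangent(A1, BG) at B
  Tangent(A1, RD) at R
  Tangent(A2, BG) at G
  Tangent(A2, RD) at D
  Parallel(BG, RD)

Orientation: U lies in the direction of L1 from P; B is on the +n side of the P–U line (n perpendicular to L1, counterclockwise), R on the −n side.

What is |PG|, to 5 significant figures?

57.660

The slot axis is L1's direction at 43.3°, so u = (cos 43.3°, sin 43.3°) = (0.72777, 0.68582) and n = (−sin 43.3°, cos 43.3°) = (-0.68582, 0.72777). P is at the origin and U lies 57.0 along u from P, so U = 57.0·u = (41.483, 39.092). Tangency of A1 to both parallel lines with radius 8.7 puts B and R at P ± 8.7·n: B = (-5.9666, 6.3316), R = (5.9666, -6.3316). Equal radii place G and D the same way about U: G = U + 8.7·n = (35.516, 45.423), D = U − 8.7·n = (47.450, 32.760). Then |PG| = |G − P| = 57.660.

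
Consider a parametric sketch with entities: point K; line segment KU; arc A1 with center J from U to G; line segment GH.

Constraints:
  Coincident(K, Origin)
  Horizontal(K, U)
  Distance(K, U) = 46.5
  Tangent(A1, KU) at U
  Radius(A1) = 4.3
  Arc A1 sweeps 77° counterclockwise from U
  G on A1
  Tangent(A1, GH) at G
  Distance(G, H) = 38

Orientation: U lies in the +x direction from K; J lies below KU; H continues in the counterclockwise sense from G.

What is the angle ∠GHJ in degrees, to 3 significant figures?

6.46°

K is at the origin; K and U share the same y with |KU| = 46.5 and U on the +x side, so U = (46.5, 0.00). The tangent condition forces JU to be normal to KU, so J = U + (0, -4.3) = (46.5, -4.30). On A1, U sits at bearing 90° from J; a 77° counterclockwise sweep puts G at bearing 167°, so G = J + 4.3·(cos 167°, sin 167°) = (42.3, -3.33). Tangency of A1 to GH means the radius JG is perpendicular to GH, so GH runs along (−sin 167°, cos 167°); with |GH| = 38.0, H = (33.8, -40.4). Then cos ∠GHJ = HG·HJ / (|HG||HJ|), giving 6.46°.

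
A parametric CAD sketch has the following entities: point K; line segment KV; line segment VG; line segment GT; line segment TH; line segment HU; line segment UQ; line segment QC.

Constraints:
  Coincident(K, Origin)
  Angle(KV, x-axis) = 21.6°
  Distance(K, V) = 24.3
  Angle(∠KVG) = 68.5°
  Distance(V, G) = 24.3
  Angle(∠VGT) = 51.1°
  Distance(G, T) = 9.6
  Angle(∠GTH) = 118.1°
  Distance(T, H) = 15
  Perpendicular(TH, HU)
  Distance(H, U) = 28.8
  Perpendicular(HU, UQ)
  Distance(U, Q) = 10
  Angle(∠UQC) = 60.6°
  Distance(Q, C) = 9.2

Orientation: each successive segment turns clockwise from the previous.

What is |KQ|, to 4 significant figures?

45.45

K is at the origin; KV runs at 21.6° with length 24.3, so V = (22.59, 8.945). ∠KVG = 68.5° gives VG at -89.90° from the x-axis; with |VG| = 24.3, G = (22.64, -15.35). ∠VGT = 51.1° gives GT at 141.2° from the x-axis; with |GT| = 9.6, T = (15.15, -9.339). ∠GTH = 118.1° gives TH at 79.30° from the x-axis; with |TH| = 15.0, H = (17.94, 5.400). The perpendicularity gives HU at right angles to TH, so HU runs at -10.70°; with |HU| = 28.8, U = (46.24, 0.05285). HU ⟂ UQ, so UQ runs at -100.7°; with |UQ| = 10.0, Q = (44.38, -9.773). Then |KQ| = |Q − K| = 45.45.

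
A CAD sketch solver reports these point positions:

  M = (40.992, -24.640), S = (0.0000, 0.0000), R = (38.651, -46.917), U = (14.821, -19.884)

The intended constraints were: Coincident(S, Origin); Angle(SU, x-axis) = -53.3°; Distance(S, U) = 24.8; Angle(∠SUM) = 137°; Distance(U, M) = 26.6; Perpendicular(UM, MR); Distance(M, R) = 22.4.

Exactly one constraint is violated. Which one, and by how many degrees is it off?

Perpendicular(UM, MR) — off by 4.30°.

S = (0.00, 0.00) ✓; SU at -53.30° ✓; |SU| = 24.80 ✓; ∠SUM = 137.0° ✓; |UM| = 26.60 ✓; ∠(UM, MR) = 85.70° ✗; |MR| = 22.40 ✓.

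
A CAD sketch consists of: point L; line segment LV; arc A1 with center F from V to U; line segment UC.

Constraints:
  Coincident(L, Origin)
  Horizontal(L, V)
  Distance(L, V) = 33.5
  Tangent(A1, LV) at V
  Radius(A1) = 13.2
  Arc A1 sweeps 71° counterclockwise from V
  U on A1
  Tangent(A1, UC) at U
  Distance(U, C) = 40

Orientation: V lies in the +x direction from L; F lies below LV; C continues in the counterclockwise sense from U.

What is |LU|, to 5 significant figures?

22.827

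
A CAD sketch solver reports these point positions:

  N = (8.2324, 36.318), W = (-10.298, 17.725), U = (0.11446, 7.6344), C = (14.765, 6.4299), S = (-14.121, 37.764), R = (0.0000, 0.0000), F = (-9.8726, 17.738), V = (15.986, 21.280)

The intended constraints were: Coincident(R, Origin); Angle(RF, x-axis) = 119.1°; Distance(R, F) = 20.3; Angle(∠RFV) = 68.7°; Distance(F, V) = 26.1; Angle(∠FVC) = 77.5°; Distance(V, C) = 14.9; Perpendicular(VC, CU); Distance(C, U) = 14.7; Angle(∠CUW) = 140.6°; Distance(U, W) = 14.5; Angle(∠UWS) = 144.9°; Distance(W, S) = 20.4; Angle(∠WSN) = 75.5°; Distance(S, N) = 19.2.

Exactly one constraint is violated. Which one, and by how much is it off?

Distance(S, N) = 19.2 — off by 3.20.

R = (0.00, 0.00) ✓; RF at 119.1° ✓; |RF| = 20.30 ✓; ∠RFV = 68.70° ✓; |FV| = 26.10 ✓; ∠FVC = 77.50° ✓; |VC| = 14.90 ✓; ∠(VC, CU) = 90.00° ✓; |CU| = 14.70 ✓; ∠CUW = 140.6° ✓; |UW| = 14.50 ✓; ∠UWS = 144.9° ✓; |WS| = 20.40 ✓; ∠WSN = 75.50° ✓; |SN| = 22.40 ✗.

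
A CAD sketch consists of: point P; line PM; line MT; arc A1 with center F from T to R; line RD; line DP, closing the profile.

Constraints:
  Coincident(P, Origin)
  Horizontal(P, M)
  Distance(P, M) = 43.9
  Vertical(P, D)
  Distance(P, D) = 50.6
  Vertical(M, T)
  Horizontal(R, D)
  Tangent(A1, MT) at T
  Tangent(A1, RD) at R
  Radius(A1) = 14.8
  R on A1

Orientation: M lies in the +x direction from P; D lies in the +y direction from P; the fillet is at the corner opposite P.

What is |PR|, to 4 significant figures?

58.37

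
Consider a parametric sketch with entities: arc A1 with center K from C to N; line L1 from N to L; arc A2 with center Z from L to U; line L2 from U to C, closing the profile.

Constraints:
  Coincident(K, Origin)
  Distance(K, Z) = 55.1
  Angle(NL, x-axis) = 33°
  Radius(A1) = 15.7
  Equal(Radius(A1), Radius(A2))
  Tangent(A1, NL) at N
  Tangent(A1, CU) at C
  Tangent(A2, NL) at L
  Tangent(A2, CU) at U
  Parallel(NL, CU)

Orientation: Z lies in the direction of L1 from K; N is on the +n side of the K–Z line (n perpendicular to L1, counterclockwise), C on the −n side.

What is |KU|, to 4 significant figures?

57.29

Tangency of A1 to both parallel lines with radius 15.7 puts N and C at K ± 15.7·n: N = (-8.551, 13.17), C = (8.551, -13.17). Equal radii place L and U the same way about Z: L = Z + 15.7·n = (37.66, 43.18), U = Z − 15.7·n = (54.76, 16.84). Then |KU| = |U − K| = 57.29.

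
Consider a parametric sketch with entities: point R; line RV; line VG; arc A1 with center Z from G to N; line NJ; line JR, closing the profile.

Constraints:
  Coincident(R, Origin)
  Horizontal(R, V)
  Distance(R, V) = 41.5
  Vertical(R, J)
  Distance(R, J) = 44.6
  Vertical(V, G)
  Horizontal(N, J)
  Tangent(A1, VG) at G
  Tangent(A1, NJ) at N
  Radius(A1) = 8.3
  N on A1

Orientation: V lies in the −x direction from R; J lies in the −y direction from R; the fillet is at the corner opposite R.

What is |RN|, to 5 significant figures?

55.600

R is at the origin; RV is horizontal with |RV| = 41.5 and V on the −x side, so V = (-41.500, 0.0000). R and J share the same x with |RJ| = 44.6 and J on the −y side, so J = (0.0000, -44.600). The virtual corner opposite R is at (-41.500, -44.600). A1 meets VG tangentially, so ZG is at right angles to VG and A1 meets NJ tangentially, so ZN is at right angles to NJ, with radius 8.3, so the center Z sits 8.3 in from both sides at Z = (-33.200, -36.300). That places the tangent points at G = (-41.500, -36.300) on VG and N = (-33.200, -44.600) on NJ. Then |RN| = |N − R| = 55.600.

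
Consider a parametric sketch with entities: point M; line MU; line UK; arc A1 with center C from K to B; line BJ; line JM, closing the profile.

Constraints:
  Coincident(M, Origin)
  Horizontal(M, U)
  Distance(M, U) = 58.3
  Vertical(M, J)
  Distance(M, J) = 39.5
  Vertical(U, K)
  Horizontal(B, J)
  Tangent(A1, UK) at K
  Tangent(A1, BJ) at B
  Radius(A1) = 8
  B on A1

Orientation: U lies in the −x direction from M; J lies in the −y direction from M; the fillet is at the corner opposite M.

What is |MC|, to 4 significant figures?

59.35

M and J share the same x with |MJ| = 39.5 and J on the −y side, so J = (0.000, -39.50). The virtual corner opposite M is at (-58.30, -39.50). Since A1 is tangent to UK there, CK ⟂ UK and the tangent condition forces CB to be normal to BJ, with radius 8.0, so the center C sits 8.0 in from both sides at C = (-50.30, -31.50). Then |MC| = |C − M| = 59.35.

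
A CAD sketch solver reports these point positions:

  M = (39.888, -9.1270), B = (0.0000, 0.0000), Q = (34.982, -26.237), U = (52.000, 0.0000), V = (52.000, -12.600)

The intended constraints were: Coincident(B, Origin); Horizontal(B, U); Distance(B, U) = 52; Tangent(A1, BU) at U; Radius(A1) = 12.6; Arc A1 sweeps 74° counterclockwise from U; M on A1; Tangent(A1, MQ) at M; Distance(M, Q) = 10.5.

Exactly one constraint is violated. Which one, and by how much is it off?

Distance(M, Q) = 10.5 — off by 7.30.

B = (0.00, 0.00) ✓; B.y = 0.00, U.y = 0.00 ✓; |BU| = 52.00 ✓; ∠(VU, UB) = 90.00° ✓; |VU| = 12.60 ✓; bearing(V→M) − bearing(V→U) = 74.00° ✓; |VM| = 12.60 ✓; ∠(VM, MQ) = 90.00° ✓; |MQ| = 17.80 ✗.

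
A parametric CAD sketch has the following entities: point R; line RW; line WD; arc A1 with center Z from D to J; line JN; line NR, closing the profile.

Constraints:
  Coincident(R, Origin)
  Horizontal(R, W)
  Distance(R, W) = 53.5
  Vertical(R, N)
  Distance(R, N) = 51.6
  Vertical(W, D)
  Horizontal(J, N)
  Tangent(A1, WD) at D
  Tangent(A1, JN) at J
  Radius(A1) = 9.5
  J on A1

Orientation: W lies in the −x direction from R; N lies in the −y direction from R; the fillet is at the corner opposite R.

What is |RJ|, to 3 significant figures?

67.8

R is at the origin; RW is horizontal with |RW| = 53.5 and W on the −x side, so W = (-53.5, 0.00). R and N share the same x with |RN| = 51.6 and N on the −y side, so N = (0.00, -51.6). The virtual corner opposite R is at (-53.5, -51.6). The tangent condition forces ZD to be normal to WD and the tangent condition forces ZJ to be normal to JN, with radius 9.5, so the center Z sits 9.5 in from both sides at Z = (-44.0, -42.1). That places the tangent points at D = (-53.5, -42.1) on WD and J = (-44.0, -51.6) on JN. Then |RJ| = |J − R| = 67.8.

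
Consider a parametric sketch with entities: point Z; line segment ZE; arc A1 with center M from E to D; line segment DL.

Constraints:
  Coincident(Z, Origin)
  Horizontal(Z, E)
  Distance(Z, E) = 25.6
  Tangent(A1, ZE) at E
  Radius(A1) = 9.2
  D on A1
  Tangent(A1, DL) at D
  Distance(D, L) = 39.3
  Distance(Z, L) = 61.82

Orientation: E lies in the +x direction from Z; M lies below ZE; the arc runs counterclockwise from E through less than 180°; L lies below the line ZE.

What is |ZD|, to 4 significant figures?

23.12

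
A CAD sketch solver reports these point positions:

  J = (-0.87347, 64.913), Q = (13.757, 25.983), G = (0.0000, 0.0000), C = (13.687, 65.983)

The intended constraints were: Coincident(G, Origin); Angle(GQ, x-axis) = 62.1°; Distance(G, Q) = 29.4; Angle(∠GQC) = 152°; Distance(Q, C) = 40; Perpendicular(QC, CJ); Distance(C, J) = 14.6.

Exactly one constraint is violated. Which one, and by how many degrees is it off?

Perpendicular(QC, CJ) — off by 4.10°.

G = (0.00, 0.00) ✓; GQ at 62.10° ✓; |GQ| = 29.40 ✓; ∠GQC = 152.0° ✓; |QC| = 40.00 ✓; ∠(QC, CJ) = 94.10° ✗; |CJ| = 14.60 ✓.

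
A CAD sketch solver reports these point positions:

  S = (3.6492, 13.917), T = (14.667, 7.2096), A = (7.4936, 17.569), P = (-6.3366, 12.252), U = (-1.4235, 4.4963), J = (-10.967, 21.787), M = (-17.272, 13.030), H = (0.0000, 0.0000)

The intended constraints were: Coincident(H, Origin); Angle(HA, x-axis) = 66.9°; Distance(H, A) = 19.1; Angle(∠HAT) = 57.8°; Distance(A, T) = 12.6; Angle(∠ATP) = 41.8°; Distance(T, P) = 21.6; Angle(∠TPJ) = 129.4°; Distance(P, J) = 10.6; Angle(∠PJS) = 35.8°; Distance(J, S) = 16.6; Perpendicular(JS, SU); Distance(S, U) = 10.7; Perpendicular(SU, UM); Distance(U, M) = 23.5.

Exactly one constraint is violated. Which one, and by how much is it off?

Distance(U, M) = 23.5 — off by 5.50.

H = (0.00, 0.00) ✓; HA at 66.90° ✓; |HA| = 19.10 ✓; ∠HAT = 57.80° ✓; |AT| = 12.60 ✓; ∠ATP = 41.80° ✓; |TP| = 21.60 ✓; ∠TPJ = 129.4° ✓; |PJ| = 10.60 ✓; ∠PJS = 35.80° ✓; |JS| = 16.60 ✓; ∠(JS, SU) = 90.00° ✓; |SU| = 10.70 ✓; ∠(SU, UM) = 90.00° ✓; |UM| = 18.00 ✗.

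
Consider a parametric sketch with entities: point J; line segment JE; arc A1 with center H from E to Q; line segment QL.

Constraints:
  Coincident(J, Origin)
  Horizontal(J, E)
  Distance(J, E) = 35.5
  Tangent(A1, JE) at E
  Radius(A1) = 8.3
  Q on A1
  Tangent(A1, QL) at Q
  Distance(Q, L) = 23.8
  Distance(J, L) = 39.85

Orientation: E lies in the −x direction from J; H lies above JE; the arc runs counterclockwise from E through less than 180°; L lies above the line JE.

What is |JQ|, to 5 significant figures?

28.247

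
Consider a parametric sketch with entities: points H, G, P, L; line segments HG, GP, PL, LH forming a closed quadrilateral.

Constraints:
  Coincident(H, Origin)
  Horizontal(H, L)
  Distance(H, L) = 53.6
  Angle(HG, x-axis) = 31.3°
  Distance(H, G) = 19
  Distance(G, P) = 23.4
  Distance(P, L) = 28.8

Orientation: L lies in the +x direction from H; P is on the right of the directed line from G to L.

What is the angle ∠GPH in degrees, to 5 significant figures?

40.664°

H is at the origin; HL is horizontal with |HL| = 53.6 and L in +x, so L = (53.6, 0). HG runs at 31.3° with |HG| = 19.0, so G = (16.235, 9.8709). P is determined by |GP| = 23.4 and |PL| = 28.8 together: it lies at the intersection of circle(G, 23.4) and circle(L, 28.8). With |GL| = 38.647, the foot of the radical line on GL is 15.677 from G and the perpendicular offset is √(23.4² − 15.677²) = 17.372. Taking the right-of-GL solution: P = (26.954, -10.929).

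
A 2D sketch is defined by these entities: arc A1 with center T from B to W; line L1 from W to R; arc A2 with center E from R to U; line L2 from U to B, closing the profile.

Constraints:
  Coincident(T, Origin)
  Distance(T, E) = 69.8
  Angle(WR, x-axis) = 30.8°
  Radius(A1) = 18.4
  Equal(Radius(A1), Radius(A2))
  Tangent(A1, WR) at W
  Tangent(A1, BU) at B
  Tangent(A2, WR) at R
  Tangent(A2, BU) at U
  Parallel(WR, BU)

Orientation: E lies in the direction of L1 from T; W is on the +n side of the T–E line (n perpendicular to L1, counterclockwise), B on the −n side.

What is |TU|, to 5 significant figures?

72.184

The slot axis is L1's direction at 30.8°, so u = (cos 30.8°, sin 30.8°) = (0.85896, 0.51204) and n = (−sin 30.8°, cos 30.8°) = (-0.51204, 0.85896). T is at the origin and E lies 69.8 along u from T, so E = 69.8·u = (59.955, 35.741). Tangency of A1 to both parallel lines with radius 18.4 puts W and B at T ± 18.4·n: W = (-9.4216, 15.805), B = (9.4216, -15.805). Equal radii place R and U the same way about E: R = E + 18.4·n = (50.534, 51.545), U = E − 18.4·n = (69.377, 19.936). Then |TU| = |U − T| = 72.184.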